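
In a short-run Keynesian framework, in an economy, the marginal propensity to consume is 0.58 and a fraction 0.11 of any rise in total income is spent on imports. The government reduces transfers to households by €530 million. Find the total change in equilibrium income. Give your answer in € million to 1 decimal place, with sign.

The transfer change shifts disposable income by −€530 million, so first-round consumption changes by c·ΔTR = 0.58 × (−€530 million) = −€307.4 million.
Expenditure multiplier = 1/(1 − c + m) = 1/(1 − 0.58 + 0.11) = 1/0.53 ≈ 1.887.
The transfer multiplier is c × k ≈ 1.094, so ΔY = k × (c·ΔTR) = (−€307.4 million) / 0.53 = −€580 million.

−€580.0 million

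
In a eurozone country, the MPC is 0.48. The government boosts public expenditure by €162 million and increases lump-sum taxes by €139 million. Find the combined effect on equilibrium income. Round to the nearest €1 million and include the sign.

Expenditure multiplier = 1/(1 − MPC) = 1/(1 − 0.48) = 1/0.52 ≈ 1.923.
ΔG contributes k·ΔG = (+€162 million) / 0.52 ≈ +€311.5 million.
ΔT of +€139 million changes first-round spending by −c·ΔT = −€66.72 million, contributing k·(−c·ΔT) = (−€66.72 million) / 0.52 ≈ −€128.3 million.
Net ΔY = k(ΔG − c·ΔT) = (+€95.28 million) / 0.52 ≈ +€183 million.

+€183 million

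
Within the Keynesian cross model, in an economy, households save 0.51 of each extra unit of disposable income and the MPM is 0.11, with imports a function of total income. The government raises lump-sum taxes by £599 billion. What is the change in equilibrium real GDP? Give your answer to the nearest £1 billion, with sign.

MPC = 1 − MPS = 1 − 0.51 = 0.49.
A lump-sum tax change of +£599 billion shifts disposable income by −£599 billion; first-round consumption changes by −c × ΔT = −0.49 × (+£599 billion) = −£293.51 billion.
Expenditure multiplier = 1/(1 − c + m) = 1/(1 − 0.49 + 0.11) = 1/0.62 ≈ 1.613.
The tax multiplier is −c × k ≈ −0.79, so ΔY = k × (−c·ΔT) = (−£293.51 billion) / 0.62 ≈ −£473 billion.

−£473 billion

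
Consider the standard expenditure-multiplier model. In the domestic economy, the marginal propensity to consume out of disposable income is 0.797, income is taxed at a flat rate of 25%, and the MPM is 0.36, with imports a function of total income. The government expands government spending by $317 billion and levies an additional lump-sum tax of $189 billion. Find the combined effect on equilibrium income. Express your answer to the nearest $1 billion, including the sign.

Expenditure multiplier = 1/(1 − c(1−t) + m) = 1/(1 − 0.797×0.75 + 0.36) = 1/0.76225 ≈ 1.312.
ΔG contributes k·ΔG = (+$317 billion) / 0.76225 ≈ +$415.9 billion.
ΔT of +$189 billion changes first-round spending by −c·ΔT = −$150.633 billion, contributing k·(−c·ΔT) = (−$150.633 billion) / 0.76225 ≈ −$197.6 billion.
Net ΔY = k(ΔG − c·ΔT) = (+$166.367 billion) / 0.76225 ≈ +$218 billion.

+$218 billion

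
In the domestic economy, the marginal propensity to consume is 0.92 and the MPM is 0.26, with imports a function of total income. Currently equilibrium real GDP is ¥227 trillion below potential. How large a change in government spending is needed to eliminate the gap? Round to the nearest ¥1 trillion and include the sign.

+¥77 trillion

Spending multiplier = 1/(1 − c + m) = 1/(1 − 0.92 + 0.26) = 1/0.34 ≈ 2.941.
Need ΔY = +¥227 trillion, so ΔG = ΔY/k = (+¥227 trillion) × 0.34 ≈ +¥77 trillion.
The government should increase government spending by ¥77 trillion.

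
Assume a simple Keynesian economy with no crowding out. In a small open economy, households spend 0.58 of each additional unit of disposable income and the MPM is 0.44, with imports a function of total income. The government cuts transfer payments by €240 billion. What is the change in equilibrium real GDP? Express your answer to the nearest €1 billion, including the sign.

The transfer change shifts disposable income by −€240 billion, so first-round consumption changes by c·ΔTR = 0.58 × (−€240 billion) = −€139.2 billion.
Expenditure multiplier = 1/(1 − c + m) = 1/(1 − 0.58 + 0.44) = 1/0.86 ≈ 1.163.
The transfer multiplier is c × k ≈ 0.674, so ΔY = k × (c·ΔTR) = (−€139.2 billion) / 0.86 ≈ −€162 billion.

−€162 billion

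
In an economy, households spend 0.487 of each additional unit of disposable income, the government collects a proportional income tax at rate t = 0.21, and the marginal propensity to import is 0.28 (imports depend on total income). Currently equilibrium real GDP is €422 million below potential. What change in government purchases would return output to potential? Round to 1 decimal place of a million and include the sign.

+€377.8 million

Spending multiplier = 1/(1 − c(1−t) + m) = 1/(1 − 0.487×0.79 + 0.28) = 1/0.89527 ≈ 1.117.
Need ΔY = +€422 million, so ΔG = ΔY/k = (+€422 million) × 0.89527 ≈ +€377.8 million.
The government should increase government purchases by €377.8 million.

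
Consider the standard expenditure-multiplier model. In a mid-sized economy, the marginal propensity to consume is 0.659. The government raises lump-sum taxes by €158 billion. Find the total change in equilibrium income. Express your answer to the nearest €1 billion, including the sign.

A lump-sum tax change of +€158 billion shifts disposable income by −€158 billion; first-round consumption changes by −c × ΔT = −0.659 × (+€158 billion) = −€104.122 billion.
Expenditure multiplier = 1/(1 − MPC) = 1/(1 − 0.659) = 1/0.341 ≈ 2.933.
The tax multiplier is −c × k ≈ −1.933, so ΔY = k × (−c·ΔT) = (−€104.122 billion) / 0.341 ≈ −€305 billion.

−€305 billion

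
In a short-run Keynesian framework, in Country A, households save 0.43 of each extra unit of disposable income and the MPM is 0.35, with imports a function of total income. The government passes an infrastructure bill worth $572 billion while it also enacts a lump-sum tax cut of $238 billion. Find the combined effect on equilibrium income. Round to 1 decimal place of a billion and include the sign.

+$907.3 billion

MPC = 1 − MPS = 1 − 0.43 = 0.57.
Expenditure multiplier = 1/(1 − c + m) = 1/(1 − 0.57 + 0.35) = 1/0.78 ≈ 1.282.
ΔG contributes k·ΔG = (+$572 billion) / 0.78 ≈ +$733.3 billion.
ΔT of −$238 billion changes first-round spending by −c·ΔT = +$135.66 billion, contributing k·(−c·ΔT) = (+$135.66 billion) / 0.78 ≈ +$173.9 billion.
Net ΔY = k(ΔG − c·ΔT) = (+$707.66 billion) / 0.78 ≈ +$907.3 billion.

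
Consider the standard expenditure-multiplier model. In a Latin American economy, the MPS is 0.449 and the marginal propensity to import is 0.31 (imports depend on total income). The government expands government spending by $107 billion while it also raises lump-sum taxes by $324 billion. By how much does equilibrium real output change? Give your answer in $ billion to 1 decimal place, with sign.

MPC = 1 − MPS = 1 − 0.449 = 0.551.
Expenditure multiplier = 1/(1 − c + m) = 1/(1 − 0.551 + 0.31) = 1/0.759 ≈ 1.318.
ΔG contributes k·ΔG = (+$107 billion) / 0.759 ≈ +$141 billion.
ΔT of +$324 billion changes first-round spending by −c·ΔT = −$178.524 billion, contributing k·(−c·ΔT) = (−$178.524 billion) / 0.759 ≈ −$235.2 billion.
Net ΔY = k(ΔG − c·ΔT) = (−$71.524 billion) / 0.759 ≈ −$94.2 billion.

−$94.2 billion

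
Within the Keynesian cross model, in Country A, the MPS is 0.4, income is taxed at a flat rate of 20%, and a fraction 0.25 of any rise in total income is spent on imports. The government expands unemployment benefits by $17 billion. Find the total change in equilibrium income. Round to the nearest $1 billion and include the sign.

MPC = 1 − MPS = 1 − 0.4 = 0.6.
The transfer change shifts disposable income by +$17 billion, so first-round consumption changes by c·ΔTR = 0.6 × (+$17 billion) = +$10.2 billion.
Expenditure multiplier = 1/(1 − c(1−t) + m) = 1/(1 − 0.6×0.8 + 0.25) = 1/0.77 ≈ 1.299.
The transfer multiplier is c × k ≈ 0.779, so ΔY = k × (c·ΔTR) = (+$10.2 billion) / 0.77 ≈ +$13 billion.

+$13 billion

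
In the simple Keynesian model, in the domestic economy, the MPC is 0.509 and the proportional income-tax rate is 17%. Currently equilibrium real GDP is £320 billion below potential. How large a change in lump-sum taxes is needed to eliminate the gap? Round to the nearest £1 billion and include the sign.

−£363 billion

Spending multiplier = 1/(1 − c(1−t)) = 1/(1 − 0.509×0.83) = 1/0.57753 ≈ 1.732.
Tax multiplier = −c·k = −0.509/0.57753 ≈ −0.881. Need ΔY = +£320 billion, so ΔT = ΔY/(−c·k) = −(+£320 billion) × 0.57753 / 0.509 ≈ −£363 billion.
The government should cut lump-sum taxes by £363 billion.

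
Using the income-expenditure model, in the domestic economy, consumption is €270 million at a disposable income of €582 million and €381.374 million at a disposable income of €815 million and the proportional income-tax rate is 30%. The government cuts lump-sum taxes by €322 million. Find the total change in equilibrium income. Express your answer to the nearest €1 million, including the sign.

+€231 million

MPC = ΔC/ΔYd = (381.374 − 270)/(815 − 582) = 111.374/233 = 0.478.
A lump-sum tax change of −€322 million shifts disposable income by +€322 million; first-round consumption changes by −c × ΔT = −0.478 × (−€322 million) = +€153.916 million.
Expenditure multiplier = 1/(1 − c(1−t)) = 1/(1 − 0.478×0.7) = 1/0.6654 ≈ 1.503.
The tax multiplier is −c × k ≈ −0.718, so ΔY = k × (−c·ΔT) = (+€153.916 million) / 0.6654 ≈ +€231 million.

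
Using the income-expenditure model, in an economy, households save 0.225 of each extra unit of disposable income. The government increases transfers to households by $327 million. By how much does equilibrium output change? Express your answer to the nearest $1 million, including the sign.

+$1,126 million

MPC = 1 − MPS = 1 − 0.225 = 0.775.
The transfer change shifts disposable income by +$327 million, so first-round consumption changes by c·ΔTR = 0.775 × (+$327 million) = +$253.425 million.
Expenditure multiplier = 1/(1 − MPC) = 1/(1 − 0.775) = 1/0.225 ≈ 4.444.
The transfer multiplier is c × k ≈ 3.444, so ΔY = k × (c·ΔTR) = (+$253.425 million) / 0.225 ≈ +$1,126 million.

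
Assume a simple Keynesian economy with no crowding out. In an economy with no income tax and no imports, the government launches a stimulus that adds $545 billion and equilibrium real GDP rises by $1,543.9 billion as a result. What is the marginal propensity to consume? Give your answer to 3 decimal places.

Implied spending multiplier k = ΔY/ΔG = 1,543.9/545 ≈ 2.8328.
Since k = 1/(1 − MPC), MPC = 1 − 1/k = 1 − ΔG/ΔY = 1 − 545/1,543.9 ≈ 0.647.

0.647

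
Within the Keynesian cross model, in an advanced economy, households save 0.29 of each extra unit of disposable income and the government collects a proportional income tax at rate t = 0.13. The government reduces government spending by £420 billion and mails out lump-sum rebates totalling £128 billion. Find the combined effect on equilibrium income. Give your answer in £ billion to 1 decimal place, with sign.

−£860.9 billion

MPC = 1 − MPS = 1 − 0.29 = 0.71.
Expenditure multiplier = 1/(1 − c(1−t)) = 1/(1 − 0.71×0.87) = 1/0.3823 ≈ 2.616.
ΔG contributes k·ΔG = (−£420 billion) / 0.3823 ≈ −£1,098.6 billion.
ΔT of −£128 billion changes first-round spending by −c·ΔT = +£90.88 billion, contributing k·(−c·ΔT) = (+£90.88 billion) / 0.3823 ≈ +£237.7 billion.
Net ΔY = k(ΔG − c·ΔT) = (−£329.12 billion) / 0.3823 ≈ −£860.9 billion.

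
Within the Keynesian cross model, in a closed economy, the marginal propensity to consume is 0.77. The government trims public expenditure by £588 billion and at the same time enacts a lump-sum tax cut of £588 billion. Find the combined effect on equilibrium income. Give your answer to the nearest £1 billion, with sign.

Expenditure multiplier = 1/(1 − MPC) = 1/(1 − 0.77) = 1/0.23 ≈ 4.348.
ΔG contributes k·ΔG = (−£588 billion) / 0.23 ≈ −£2,556.5 billion.
ΔT of −£588 billion changes first-round spending by −c·ΔT = +£452.76 billion, contributing k·(−c·ΔT) = (+£452.76 billion) / 0.23 ≈ +£1,968.5 billion.
With ΔG = ΔT and no other leakages, the balanced-budget multiplier is 1, so ΔY = ΔG = −£588 billion.

−£588 billion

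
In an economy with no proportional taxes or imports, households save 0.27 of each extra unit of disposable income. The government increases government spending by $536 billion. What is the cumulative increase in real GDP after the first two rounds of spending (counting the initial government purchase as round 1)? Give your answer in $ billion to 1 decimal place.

$927.3 billion

MPC = 1 − MPS = 1 − 0.27 = 0.73.
Round 1 adds ΔG = $536 billion; each later round is MPC = 0.73 times the previous.
After 2 rounds: 536 + 391.28 = ΔG·(1 − c^2)/(1 − c) = 536 × (1 − 0.5329)/0.27 ≈ $927.3 billion.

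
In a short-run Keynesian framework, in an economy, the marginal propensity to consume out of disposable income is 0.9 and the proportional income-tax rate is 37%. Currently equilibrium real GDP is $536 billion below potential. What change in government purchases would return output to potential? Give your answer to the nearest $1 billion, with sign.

+$232 billion

Spending multiplier = 1/(1 − c(1−t)) = 1/(1 − 0.9×0.63) = 1/0.433 ≈ 2.309.
Need ΔY = +$536 billion, so ΔG = ΔY/k = (+$536 billion) × 0.433 ≈ +$232 billion.
The government should increase government purchases by $232 billion.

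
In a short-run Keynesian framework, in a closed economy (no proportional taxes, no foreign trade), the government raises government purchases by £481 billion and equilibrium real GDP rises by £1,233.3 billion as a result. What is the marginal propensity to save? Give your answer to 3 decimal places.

0.390

Implied spending multiplier k = ΔY/ΔG = 1,233.3/481 ≈ 2.564.
Since k = 1/(1 − MPC), MPC = 1 − 1/k = 1 − ΔG/ΔY = 1 − 481/1,233.3 ≈ 0.610.
MPS = 1 − MPC = 0.390.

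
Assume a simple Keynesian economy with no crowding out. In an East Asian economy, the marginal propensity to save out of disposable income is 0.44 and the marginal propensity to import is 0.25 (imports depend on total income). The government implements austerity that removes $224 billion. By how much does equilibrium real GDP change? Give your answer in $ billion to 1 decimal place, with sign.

MPC = 1 − MPS = 1 − 0.44 = 0.56.
Government-spending multiplier = 1/(1 − c + m) = 1/(1 − 0.56 + 0.25) = 1/0.69 ≈ 1.449.
ΔY = k × ΔG = (−$224 billion) / 0.69 ≈ −$324.6 billion.

−$324.6 billion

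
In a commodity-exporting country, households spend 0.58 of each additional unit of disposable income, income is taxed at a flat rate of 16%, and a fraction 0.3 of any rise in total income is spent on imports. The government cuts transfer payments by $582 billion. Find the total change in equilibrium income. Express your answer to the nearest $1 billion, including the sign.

The transfer change shifts disposable income by −$582 billion, so first-round consumption changes by c·ΔTR = 0.58 × (−$582 billion) = −$337.56 billion.
Expenditure multiplier = 1/(1 − c(1−t) + m) = 1/(1 − 0.58×0.84 + 0.3) = 1/0.8128 ≈ 1.23.
The transfer multiplier is c × k ≈ 0.714, so ΔY = k × (c·ΔTR) = (−$337.56 billion) / 0.8128 ≈ −$415 billion.

−$415 billion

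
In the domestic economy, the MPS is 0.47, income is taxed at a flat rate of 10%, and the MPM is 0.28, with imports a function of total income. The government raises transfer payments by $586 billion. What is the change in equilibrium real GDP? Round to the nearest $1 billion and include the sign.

+$387 billion

MPC = 1 − MPS = 1 − 0.47 = 0.53.
The transfer change shifts disposable income by +$586 billion, so first-round consumption changes by c·ΔTR = 0.53 × (+$586 billion) = +$310.58 billion.
Expenditure multiplier = 1/(1 − c(1−t) + m) = 1/(1 − 0.53×0.9 + 0.28) = 1/0.803 ≈ 1.245.
The transfer multiplier is c × k ≈ 0.66, so ΔY = k × (c·ΔTR) = (+$310.58 billion) / 0.803 ≈ +$387 billion.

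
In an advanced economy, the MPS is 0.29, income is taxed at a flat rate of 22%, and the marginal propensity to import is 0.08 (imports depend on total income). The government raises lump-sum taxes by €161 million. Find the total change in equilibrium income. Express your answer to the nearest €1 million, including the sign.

−€217 million

MPC = 1 − MPS = 1 − 0.29 = 0.71.
A lump-sum tax change of +€161 million shifts disposable income by −€161 million; first-round consumption changes by −c × ΔT = −0.71 × (+€161 million) = −€114.31 million.
Expenditure multiplier = 1/(1 − c(1−t) + m) = 1/(1 − 0.71×0.78 + 0.08) = 1/0.5262 ≈ 1.9.
The tax multiplier is −c × k ≈ −1.349, so ΔY = k × (−c·ΔT) = (−€114.31 million) / 0.5262 ≈ −€217 million.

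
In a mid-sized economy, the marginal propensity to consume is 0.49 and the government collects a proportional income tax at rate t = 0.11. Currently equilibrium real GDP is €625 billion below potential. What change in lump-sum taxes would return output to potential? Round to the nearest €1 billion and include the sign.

Spending multiplier = 1/(1 − c(1−t)) = 1/(1 − 0.49×0.89) = 1/0.5639 ≈ 1.773.
Tax multiplier = −c·k = −0.49/0.5639 ≈ −0.869. Need ΔY = +€625 billion, so ΔT = ΔY/(−c·k) = −(+€625 billion) × 0.5639 / 0.49 ≈ −€719 billion.
The government should cut lump-sum taxes by €719 billion.

−€719 billion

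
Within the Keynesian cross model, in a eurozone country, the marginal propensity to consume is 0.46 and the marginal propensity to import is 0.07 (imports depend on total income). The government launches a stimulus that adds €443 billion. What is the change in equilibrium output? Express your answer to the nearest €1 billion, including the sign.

+€726 billion

Expenditure multiplier = 1/(1 − c + m) = 1/(1 − 0.46 + 0.07) = 1/0.61 ≈ 1.639.
ΔY = k × ΔG = (+€443 billion) / 0.61 ≈ +€726 billion.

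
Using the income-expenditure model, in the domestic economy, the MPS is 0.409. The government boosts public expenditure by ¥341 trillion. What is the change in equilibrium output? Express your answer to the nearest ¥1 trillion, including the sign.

MPC = 1 − MPS = 1 − 0.409 = 0.591.
Spending multiplier = 1/(1 − MPC) = 1/(1 − 0.591) = 1/0.409 ≈ 2.445.
ΔY = k × ΔG = (+¥341 trillion) / 0.409 ≈ +¥834 trillion.

+¥834 trillion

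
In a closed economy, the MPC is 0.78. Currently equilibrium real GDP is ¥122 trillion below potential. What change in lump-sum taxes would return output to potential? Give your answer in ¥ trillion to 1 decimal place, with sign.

−¥34.4 trillion

Spending multiplier = 1/(1 − MPC) = 1/(1 − 0.78) = 1/0.22 ≈ 4.545.
Tax multiplier = −c·k = −0.78/0.22 ≈ −3.545. Need ΔY = +¥122 trillion, so ΔT = ΔY/(−c·k) = −(+¥122 trillion) × 0.22 / 0.78 ≈ −¥34.4 trillion.
The government should cut lump-sum taxes by ¥34.4 trillion.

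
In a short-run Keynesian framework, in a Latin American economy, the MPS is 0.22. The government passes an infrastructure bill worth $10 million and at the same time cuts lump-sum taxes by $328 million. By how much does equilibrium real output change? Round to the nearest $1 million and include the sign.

MPC = 1 − MPS = 1 − 0.22 = 0.78.
Expenditure multiplier = 1/(1 − MPC) = 1/(1 − 0.78) = 1/0.22 ≈ 4.545.
ΔG contributes k·ΔG = (+$10 million) / 0.22 ≈ +$45.5 million.
ΔT of −$328 million changes first-round spending by −c·ΔT = +$255.84 million, contributing k·(−c·ΔT) = (+$255.84 million) / 0.22 ≈ +$1,162.9 million.
Net ΔY = k(ΔG − c·ΔT) = (+$265.84 million) / 0.22 ≈ +$1,208 million.

+$1,208 million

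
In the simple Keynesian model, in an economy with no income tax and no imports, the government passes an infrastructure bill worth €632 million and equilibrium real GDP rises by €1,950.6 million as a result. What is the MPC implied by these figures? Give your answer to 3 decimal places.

Implied spending multiplier k = ΔY/ΔG = 1,950.6/632 ≈ 3.0864.
Since k = 1/(1 − MPC), MPC = 1 − 1/k = 1 − ΔG/ΔY = 1 − 632/1,950.6 ≈ 0.676.

0.676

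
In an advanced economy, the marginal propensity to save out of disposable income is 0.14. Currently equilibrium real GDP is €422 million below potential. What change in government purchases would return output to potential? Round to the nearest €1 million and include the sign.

+€59 million

MPC = 1 − MPS = 1 − 0.14 = 0.86.
Spending multiplier = 1/(1 − MPC) = 1/(1 − 0.86) = 1/0.14 ≈ 7.143.
Need ΔY = +€422 million, so ΔG = ΔY/k = (+€422 million) × 0.14 ≈ +€59 million.
The government should increase government purchases by €59 million.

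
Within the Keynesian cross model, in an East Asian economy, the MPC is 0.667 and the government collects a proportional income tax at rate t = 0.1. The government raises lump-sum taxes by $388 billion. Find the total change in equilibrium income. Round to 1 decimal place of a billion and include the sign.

−$647.5 billion

A lump-sum tax change of +$388 billion shifts disposable income by −$388 billion; first-round consumption changes by −c × ΔT = −0.667 × (+$388 billion) = −$258.796 billion.
Expenditure multiplier = 1/(1 − c(1−t)) = 1/(1 − 0.667×0.9) = 1/0.3997 ≈ 2.502.
The tax multiplier is −c × k ≈ −1.669, so ΔY = k × (−c·ΔT) = (−$258.796 billion) / 0.3997 ≈ −$647.5 billion.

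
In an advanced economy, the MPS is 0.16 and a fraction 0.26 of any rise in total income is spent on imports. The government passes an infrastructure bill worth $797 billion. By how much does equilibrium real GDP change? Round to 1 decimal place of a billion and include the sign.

MPC = 1 − MPS = 1 − 0.16 = 0.84.
Government-spending multiplier = 1/(1 − c + m) = 1/(1 − 0.84 + 0.26) = 1/0.42 ≈ 2.381.
ΔY = k × ΔG = (+$797 billion) / 0.42 ≈ +$1,897.6 billion.

+$1,897.6 billion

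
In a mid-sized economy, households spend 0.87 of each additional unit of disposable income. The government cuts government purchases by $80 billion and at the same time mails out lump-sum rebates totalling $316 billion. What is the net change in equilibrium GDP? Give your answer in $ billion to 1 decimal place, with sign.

+$1,499.4 billion

Expenditure multiplier = 1/(1 − MPC) = 1/(1 − 0.87) = 1/0.13 ≈ 7.692.
ΔG contributes k·ΔG = (−$80 billion) / 0.13 ≈ −$615.4 billion.
ΔT of −$316 billion changes first-round spending by −c·ΔT = +$274.92 billion, contributing k·(−c·ΔT) = (+$274.92 billion) / 0.13 ≈ +$2,114.8 billion.
Net ΔY = k(ΔG − c·ΔT) = (+$194.92 billion) / 0.13 ≈ +$1,499.4 billion.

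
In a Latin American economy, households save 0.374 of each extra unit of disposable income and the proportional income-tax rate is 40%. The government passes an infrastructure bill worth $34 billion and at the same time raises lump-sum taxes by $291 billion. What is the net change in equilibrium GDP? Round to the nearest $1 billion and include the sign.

MPC = 1 − MPS = 1 − 0.374 = 0.626.
Expenditure multiplier = 1/(1 − c(1−t)) = 1/(1 − 0.626×0.6) = 1/0.6244 ≈ 1.602.
ΔG contributes k·ΔG = (+$34 billion) / 0.6244 ≈ +$54.5 billion.
ΔT of +$291 billion changes first-round spending by −c·ΔT = −$182.166 billion, contributing k·(−c·ΔT) = (−$182.166 billion) / 0.6244 ≈ −$291.7 billion.
Net ΔY = k(ΔG − c·ΔT) = (−$148.166 billion) / 0.6244 ≈ −$237 billion.

−$237 billion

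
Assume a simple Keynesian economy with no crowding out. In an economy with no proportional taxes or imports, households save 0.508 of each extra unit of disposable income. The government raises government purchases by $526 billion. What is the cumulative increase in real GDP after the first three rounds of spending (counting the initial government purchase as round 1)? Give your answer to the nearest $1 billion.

MPC = 1 − MPS = 1 − 0.508 = 0.492.
Round 1 adds ΔG = $526 billion; each later round is MPC = 0.492 times the previous.
After 3 rounds: 526 + 258.792 + 127.325664 = ΔG·(1 − c^3)/(1 − c) = 526 × (1 − 0.119095488)/0.508 ≈ $912 billion.

$912 billion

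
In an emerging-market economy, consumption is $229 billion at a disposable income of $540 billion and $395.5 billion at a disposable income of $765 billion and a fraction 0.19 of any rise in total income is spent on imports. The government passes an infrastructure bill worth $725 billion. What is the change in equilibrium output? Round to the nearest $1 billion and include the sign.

+$1,611 billion

MPC = ΔC/ΔYd = (395.5 − 229)/(765 − 540) = 166.5/225 = 0.74.
Expenditure multiplier = 1/(1 − c + m) = 1/(1 − 0.74 + 0.19) = 1/0.45 ≈ 2.222.
ΔY = k × ΔG = (+$725 billion) / 0.45 ≈ +$1,611 billion.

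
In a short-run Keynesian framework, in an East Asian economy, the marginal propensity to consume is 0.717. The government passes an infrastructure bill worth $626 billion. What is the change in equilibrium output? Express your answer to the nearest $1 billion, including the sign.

Government-spending multiplier = 1/(1 − MPC) = 1/(1 − 0.717) = 1/0.283 ≈ 3.534.
ΔY = k × ΔG = (+$626 billion) / 0.283 ≈ +$2,212 billion.

+$2,212 billion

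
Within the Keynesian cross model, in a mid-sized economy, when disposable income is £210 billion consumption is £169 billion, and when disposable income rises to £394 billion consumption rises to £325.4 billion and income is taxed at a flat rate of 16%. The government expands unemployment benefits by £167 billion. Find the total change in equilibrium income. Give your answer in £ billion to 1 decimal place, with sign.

+£496.3 billion

MPC = ΔC/ΔYd = (325.4 − 169)/(394 − 210) = 156.4/184 = 0.85.
The transfer change shifts disposable income by +£167 billion, so first-round consumption changes by c·ΔTR = 0.85 × (+£167 billion) = +£141.95 billion.
Expenditure multiplier = 1/(1 − c(1−t)) = 1/(1 − 0.85×0.84) = 1/0.286 ≈ 3.497.
The transfer multiplier is c × k ≈ 2.972, so ΔY = k × (c·ΔTR) = (+£141.95 billion) / 0.286 ≈ +£496.3 billion.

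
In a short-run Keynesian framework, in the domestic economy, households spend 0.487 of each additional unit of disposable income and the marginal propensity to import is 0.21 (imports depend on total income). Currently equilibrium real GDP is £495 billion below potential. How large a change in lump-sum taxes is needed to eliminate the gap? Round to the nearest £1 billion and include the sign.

−£735 billion

Spending multiplier = 1/(1 − c + m) = 1/(1 − 0.487 + 0.21) = 1/0.723 ≈ 1.383.
Tax multiplier = −c·k = −0.487/0.723 ≈ −0.674. Need ΔY = +£495 billion, so ΔT = ΔY/(−c·k) = −(+£495 billion) × 0.723 / 0.487 ≈ −£735 billion.
The government should cut lump-sum taxes by £735 billion.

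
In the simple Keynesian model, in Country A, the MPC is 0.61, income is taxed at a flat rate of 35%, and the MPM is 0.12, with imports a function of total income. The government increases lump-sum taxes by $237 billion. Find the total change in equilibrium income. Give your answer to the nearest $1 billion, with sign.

A lump-sum tax change of +$237 billion shifts disposable income by −$237 billion; first-round consumption changes by −c × ΔT = −0.61 × (+$237 billion) = −$144.57 billion.
Expenditure multiplier = 1/(1 − c(1−t) + m) = 1/(1 − 0.61×0.65 + 0.12) = 1/0.7235 ≈ 1.382.
The tax multiplier is −c × k ≈ −0.843, so ΔY = k × (−c·ΔT) = (−$144.57 billion) / 0.7235 ≈ −$200 billion.

−$200 billion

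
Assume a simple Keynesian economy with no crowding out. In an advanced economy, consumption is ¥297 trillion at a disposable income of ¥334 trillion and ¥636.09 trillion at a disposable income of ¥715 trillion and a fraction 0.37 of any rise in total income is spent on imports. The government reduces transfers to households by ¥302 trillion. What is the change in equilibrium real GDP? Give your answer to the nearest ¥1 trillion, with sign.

−¥560 trillion

MPC = ΔC/ΔYd = (636.09 − 297)/(715 − 334) = 339.09/381 = 0.89.
The transfer change shifts disposable income by −¥302 trillion, so first-round consumption changes by c·ΔTR = 0.89 × (−¥302 trillion) = −¥268.78 trillion.
Expenditure multiplier = 1/(1 − c + m) = 1/(1 − 0.89 + 0.37) = 1/0.48 ≈ 2.083.
The transfer multiplier is c × k ≈ 1.854, so ΔY = k × (c·ΔTR) = (−¥268.78 trillion) / 0.48 ≈ −¥560 trillion.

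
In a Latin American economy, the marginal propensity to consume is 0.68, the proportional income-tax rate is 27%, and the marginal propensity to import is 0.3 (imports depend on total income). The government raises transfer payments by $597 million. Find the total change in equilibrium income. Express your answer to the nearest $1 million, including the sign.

The transfer change shifts disposable income by +$597 million, so first-round consumption changes by c·ΔTR = 0.68 × (+$597 million) = +$405.96 million.
Expenditure multiplier = 1/(1 − c(1−t) + m) = 1/(1 − 0.68×0.73 + 0.3) = 1/0.8036 ≈ 1.244.
The transfer multiplier is c × k ≈ 0.846, so ΔY = k × (c·ΔTR) = (+$405.96 million) / 0.8036 ≈ +$505 million.

+$505 million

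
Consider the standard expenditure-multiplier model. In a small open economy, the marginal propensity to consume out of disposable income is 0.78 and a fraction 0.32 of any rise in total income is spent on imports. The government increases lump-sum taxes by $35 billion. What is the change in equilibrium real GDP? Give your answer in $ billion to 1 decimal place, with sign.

−$50.6 billion

A lump-sum tax change of +$35 billion shifts disposable income by −$35 billion; first-round consumption changes by −c × ΔT = −0.78 × (+$35 billion) = −$27.3 billion.
Expenditure multiplier = 1/(1 − c + m) = 1/(1 − 0.78 + 0.32) = 1/0.54 ≈ 1.852.
The tax multiplier is −c × k ≈ −1.444, so ΔY = k × (−c·ΔT) = (−$27.3 billion) / 0.54 ≈ −$50.6 billion.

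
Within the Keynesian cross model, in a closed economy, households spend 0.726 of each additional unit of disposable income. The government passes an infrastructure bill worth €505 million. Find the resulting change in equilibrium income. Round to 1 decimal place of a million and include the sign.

Government-spending multiplier = 1/(1 − MPC) = 1/(1 − 0.726) = 1/0.274 ≈ 3.65.
ΔY = k × ΔG = (+€505 million) / 0.274 ≈ +€1,843.1 million.

+€1,843.1 million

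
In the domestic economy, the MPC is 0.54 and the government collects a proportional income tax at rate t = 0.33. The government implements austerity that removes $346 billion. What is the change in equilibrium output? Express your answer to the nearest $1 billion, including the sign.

−$542 billion

Expenditure multiplier = 1/(1 − c(1−t)) = 1/(1 − 0.54×0.67) = 1/0.6382 ≈ 1.567.
ΔY = k × ΔG = (−$346 billion) / 0.6382 ≈ −$542 billion.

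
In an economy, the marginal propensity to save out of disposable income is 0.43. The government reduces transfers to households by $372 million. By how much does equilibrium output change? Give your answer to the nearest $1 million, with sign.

−$493 million

MPC = 1 − MPS = 1 − 0.43 = 0.57.
The transfer change shifts disposable income by −$372 million, so first-round consumption changes by c·ΔTR = 0.57 × (−$372 million) = −$212.04 million.
Expenditure multiplier = 1/(1 − MPC) = 1/(1 − 0.57) = 1/0.43 ≈ 2.326.
The transfer multiplier is c × k ≈ 1.326, so ΔY = k × (c·ΔTR) = (−$212.04 million) / 0.43 ≈ −$493 million.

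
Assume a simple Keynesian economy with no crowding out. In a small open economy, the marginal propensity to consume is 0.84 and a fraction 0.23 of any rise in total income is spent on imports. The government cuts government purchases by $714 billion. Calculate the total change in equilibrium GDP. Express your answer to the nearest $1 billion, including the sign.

Spending multiplier = 1/(1 − c + m) = 1/(1 − 0.84 + 0.23) = 1/0.39 ≈ 2.564.
ΔY = k × ΔG = (−$714 billion) / 0.39 ≈ −$1,831 billion.

−$1,831 billion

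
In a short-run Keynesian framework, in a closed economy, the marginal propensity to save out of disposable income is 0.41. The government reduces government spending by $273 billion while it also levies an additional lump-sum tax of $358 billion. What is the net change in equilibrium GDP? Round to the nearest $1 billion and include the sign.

MPC = 1 − MPS = 1 − 0.41 = 0.59.
Expenditure multiplier = 1/(1 − MPC) = 1/(1 − 0.59) = 1/0.41 ≈ 2.439.
ΔG contributes k·ΔG = (−$273 billion) / 0.41 ≈ −$665.9 billion.
ΔT of +$358 billion changes first-round spending by −c·ΔT = −$211.22 billion, contributing k·(−c·ΔT) = (−$211.22 billion) / 0.41 ≈ −$515.2 billion.
Net ΔY = k(ΔG − c·ΔT) = (−$484.22 billion) / 0.41 ≈ −$1,181 billion.

−$1,181 billion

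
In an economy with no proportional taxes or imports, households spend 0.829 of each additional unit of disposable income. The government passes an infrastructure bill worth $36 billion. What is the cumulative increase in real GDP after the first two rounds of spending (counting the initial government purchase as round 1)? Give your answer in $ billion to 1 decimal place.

$65.8 billion

Round 1 adds ΔG = $36 billion; each later round is MPC = 0.829 times the previous.
After 2 rounds: 36 + 29.844 = ΔG·(1 − c^2)/(1 − c) = 36 × (1 − 0.687241)/0.171 ≈ $65.8 billion.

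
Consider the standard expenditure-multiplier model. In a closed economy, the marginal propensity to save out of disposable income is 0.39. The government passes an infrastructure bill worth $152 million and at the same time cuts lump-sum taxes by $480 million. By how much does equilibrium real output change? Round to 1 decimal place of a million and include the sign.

MPC = 1 − MPS = 1 − 0.39 = 0.61.
Expenditure multiplier = 1/(1 − MPC) = 1/(1 − 0.61) = 1/0.39 ≈ 2.564.
ΔG contributes k·ΔG = (+$152 million) / 0.39 ≈ +$389.7 million.
ΔT of −$480 million changes first-round spending by −c·ΔT = +$292.8 million, contributing k·(−c·ΔT) = (+$292.8 million) / 0.39 ≈ +$750.8 million.
Net ΔY = k(ΔG − c·ΔT) = (+$444.8 million) / 0.39 ≈ +$1,140.5 million.

+$1,140.5 million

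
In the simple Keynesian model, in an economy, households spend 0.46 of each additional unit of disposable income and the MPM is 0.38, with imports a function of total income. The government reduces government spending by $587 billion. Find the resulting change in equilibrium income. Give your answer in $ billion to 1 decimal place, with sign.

−$638.0 billion

Spending multiplier = 1/(1 − c + m) = 1/(1 − 0.46 + 0.38) = 1/0.92 ≈ 1.087.
ΔY = k × ΔG = (−$587 billion) / 0.92 ≈ −$638 billion.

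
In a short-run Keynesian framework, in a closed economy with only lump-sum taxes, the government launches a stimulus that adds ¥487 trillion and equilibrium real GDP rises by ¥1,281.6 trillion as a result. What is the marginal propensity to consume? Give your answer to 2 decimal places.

Implied spending multiplier k = ΔY/ΔG = 1,281.6/487 ≈ 2.6316.
Since k = 1/(1 − MPC), MPC = 1 − 1/k = 1 − ΔG/ΔY = 1 − 487/1,281.6 ≈ 0.62.

0.62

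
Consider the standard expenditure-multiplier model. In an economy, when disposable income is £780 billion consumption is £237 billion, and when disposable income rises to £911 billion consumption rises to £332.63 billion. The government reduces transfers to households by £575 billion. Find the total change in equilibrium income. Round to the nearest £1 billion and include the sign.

MPC = ΔC/ΔYd = (332.63 − 237)/(911 − 780) = 95.63/131 = 0.73.
The transfer change shifts disposable income by −£575 billion, so first-round consumption changes by c·ΔTR = 0.73 × (−£575 billion) = −£419.75 billion.
Expenditure multiplier = 1/(1 − MPC) = 1/(1 − 0.73) = 1/0.27 ≈ 3.704.
The transfer multiplier is c × k ≈ 2.704, so ΔY = k × (c·ΔTR) = (−£419.75 billion) / 0.27 ≈ −£1,555 billion.

−£1,555 billion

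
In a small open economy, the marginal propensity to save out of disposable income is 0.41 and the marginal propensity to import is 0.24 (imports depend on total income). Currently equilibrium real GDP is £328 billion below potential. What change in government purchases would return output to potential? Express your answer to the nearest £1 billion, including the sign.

MPC = 1 − MPS = 1 − 0.41 = 0.59.
Spending multiplier = 1/(1 − c + m) = 1/(1 − 0.59 + 0.24) = 1/0.65 ≈ 1.538.
Need ΔY = +£328 billion, so ΔG = ΔY/k = (+£328 billion) × 0.65 ≈ +£213 billion.
The government should increase government purchases by £213 billion.

+£213 billion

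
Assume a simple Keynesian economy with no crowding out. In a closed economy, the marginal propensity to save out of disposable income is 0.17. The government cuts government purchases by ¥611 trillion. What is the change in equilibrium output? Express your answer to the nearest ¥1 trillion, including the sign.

MPC = 1 − MPS = 1 − 0.17 = 0.83.
Spending multiplier = 1/(1 − MPC) = 1/(1 − 0.83) = 1/0.17 ≈ 5.882.
ΔY = k × ΔG = (−¥611 trillion) / 0.17 ≈ −¥3,594 trillion.

−¥3,594 trillion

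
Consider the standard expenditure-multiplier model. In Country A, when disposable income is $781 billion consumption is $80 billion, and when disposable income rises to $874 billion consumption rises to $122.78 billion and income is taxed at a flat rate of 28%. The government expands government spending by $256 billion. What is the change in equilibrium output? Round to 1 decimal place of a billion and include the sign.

+$382.8 billion

MPC = ΔC/ΔYd = (122.78 − 80)/(874 − 781) = 42.78/93 = 0.46.
Government-spending multiplier = 1/(1 − c(1−t)) = 1/(1 − 0.46×0.72) = 1/0.6688 ≈ 1.495.
ΔY = k × ΔG = (+$256 billion) / 0.6688 ≈ +$382.8 billion.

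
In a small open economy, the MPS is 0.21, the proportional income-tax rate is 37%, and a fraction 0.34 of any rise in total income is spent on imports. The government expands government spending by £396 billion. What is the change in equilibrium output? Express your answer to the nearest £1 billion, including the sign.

MPC = 1 − MPS = 1 − 0.21 = 0.79.
Spending multiplier = 1/(1 − c(1−t) + m) = 1/(1 − 0.79×0.63 + 0.34) = 1/0.8423 ≈ 1.187.
ΔY = k × ΔG = (+£396 billion) / 0.8423 ≈ +£470 billion.

+£470 billion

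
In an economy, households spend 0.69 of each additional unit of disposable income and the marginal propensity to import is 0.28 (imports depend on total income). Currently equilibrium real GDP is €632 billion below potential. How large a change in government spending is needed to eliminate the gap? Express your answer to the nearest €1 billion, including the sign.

+€373 billion

Spending multiplier = 1/(1 − c + m) = 1/(1 − 0.69 + 0.28) = 1/0.59 ≈ 1.695.
Need ΔY = +€632 billion, so ΔG = ΔY/k = (+€632 billion) × 0.59 ≈ +€373 billion.
The government should increase government spending by €373 billion.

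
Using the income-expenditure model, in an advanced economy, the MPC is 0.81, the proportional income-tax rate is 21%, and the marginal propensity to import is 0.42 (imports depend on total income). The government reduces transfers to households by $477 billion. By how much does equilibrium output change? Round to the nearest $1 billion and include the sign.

The transfer change shifts disposable income by −$477 billion, so first-round consumption changes by c·ΔTR = 0.81 × (−$477 billion) = −$386.37 billion.
Expenditure multiplier = 1/(1 − c(1−t) + m) = 1/(1 − 0.81×0.79 + 0.42) = 1/0.7801 ≈ 1.282.
The transfer multiplier is c × k ≈ 1.038, so ΔY = k × (c·ΔTR) = (−$386.37 billion) / 0.7801 ≈ −$495 billion.

−$495 billion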